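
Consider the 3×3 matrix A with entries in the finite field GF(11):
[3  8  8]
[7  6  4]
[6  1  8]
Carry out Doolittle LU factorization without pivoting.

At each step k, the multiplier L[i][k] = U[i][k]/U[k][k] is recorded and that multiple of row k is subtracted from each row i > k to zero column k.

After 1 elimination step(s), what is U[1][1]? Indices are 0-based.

U[1][1] = 2

[col 0] pivot 3
  R1 -= 6*R0 → (0, 2, 0)  (L[1][0] := 6)
  R2 -= 2*R0 → (0, 7, 3)  (L[2][0] := 2)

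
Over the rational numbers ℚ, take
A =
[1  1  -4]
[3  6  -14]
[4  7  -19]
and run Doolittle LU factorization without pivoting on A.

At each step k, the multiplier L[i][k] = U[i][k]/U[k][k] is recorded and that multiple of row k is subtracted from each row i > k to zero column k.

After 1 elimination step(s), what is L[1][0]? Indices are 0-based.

L[1][0] = 3

k=0: U[0][0]=1
  eliminate (1,0): mult=3, new row 1: (0, 3, -2); set L[1][0]=3
  eliminate (2,0): mult=4, new row 2: (0, 3, -3); set L[2][0]=4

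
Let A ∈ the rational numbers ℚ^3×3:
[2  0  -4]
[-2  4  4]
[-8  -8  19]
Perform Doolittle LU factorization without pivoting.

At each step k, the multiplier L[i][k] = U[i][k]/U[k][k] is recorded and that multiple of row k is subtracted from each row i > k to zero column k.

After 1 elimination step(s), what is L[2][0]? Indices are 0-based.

L[2][0] = -4

k=0: U[0][0]=2
  eliminate (1,0): mult=-1, new row 1: (0, 4, 0); set L[1][0]=-1
  eliminate (2,0): mult=-4, new row 2: (0, -8, 3); set L[2][0]=-4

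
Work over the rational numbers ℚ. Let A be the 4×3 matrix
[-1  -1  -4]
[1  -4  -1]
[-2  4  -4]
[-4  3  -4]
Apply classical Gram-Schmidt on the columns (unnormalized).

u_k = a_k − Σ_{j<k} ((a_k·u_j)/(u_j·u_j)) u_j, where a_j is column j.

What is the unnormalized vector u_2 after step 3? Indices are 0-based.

u_2 = (-145/79, -69/79, -956/395, 573/395)

Step 1: u_0 = a_0 = (-1, 1, -2, -4).
Step 2: u_1 = a_1 − (-23/22)·u_0 = (-45/22, -65/22, 21/11, -13/11).
Step 3: u_2 = a_2 − (27/22)·u_0 − (181/395)·u_1 = (-145/79, -69/79, -956/395, 573/395).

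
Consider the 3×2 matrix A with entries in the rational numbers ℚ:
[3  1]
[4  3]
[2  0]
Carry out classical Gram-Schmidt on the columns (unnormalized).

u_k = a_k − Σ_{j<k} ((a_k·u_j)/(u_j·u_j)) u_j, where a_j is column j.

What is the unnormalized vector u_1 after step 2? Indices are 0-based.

u_1 = (-16/29, 27/29, -30/29)

Step 1: u_0 = a_0 = (3, 4, 2).
Step 2: u_1 = a_1 − (15/29)·u_0 = (-16/29, 27/29, -30/29).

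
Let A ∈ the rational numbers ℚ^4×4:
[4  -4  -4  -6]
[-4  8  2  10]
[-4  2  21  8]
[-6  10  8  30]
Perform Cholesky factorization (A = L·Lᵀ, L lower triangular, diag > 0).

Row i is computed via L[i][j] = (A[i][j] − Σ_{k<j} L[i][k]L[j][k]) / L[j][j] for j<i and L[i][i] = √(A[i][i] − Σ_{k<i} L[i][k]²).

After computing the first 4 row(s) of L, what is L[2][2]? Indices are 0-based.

Step 1: L[0][0] = √(4) = 2.
  L[1][0] = (-4) / L[0][0] = -2.
Step 2: L[1][1] = √(4) = 2.
  L[2][0] = (-4) / L[0][0] = -2.
  L[2][1] = (-2) / L[1][1] = -1.
Step 3: L[2][2] = √(16) = 4.
  L[3][0] = (-6) / L[0][0] = -3.
  L[3][1] = (4) / L[1][1] = 2.
  L[3][2] = (4) / L[2][2] = 1.
Step 4: L[3][3] = √(16) = 4.

L[2][2] = 4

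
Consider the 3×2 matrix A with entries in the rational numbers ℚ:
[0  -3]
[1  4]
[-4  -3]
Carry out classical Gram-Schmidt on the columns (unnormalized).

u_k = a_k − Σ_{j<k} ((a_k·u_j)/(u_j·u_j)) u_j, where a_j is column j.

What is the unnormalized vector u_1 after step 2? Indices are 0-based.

u_1 = (-3, 52/17, 13/17)

Step 1: u_0 = a_0 = (0, 1, -4).
Step 2: u_1 = a_1 − (16/17)·u_0 = (-3, 52/17, 13/17).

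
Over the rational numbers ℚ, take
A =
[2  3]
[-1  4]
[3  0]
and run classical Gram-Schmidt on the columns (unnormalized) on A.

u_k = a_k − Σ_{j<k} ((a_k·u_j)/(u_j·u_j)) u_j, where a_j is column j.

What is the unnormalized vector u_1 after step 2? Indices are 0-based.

u_1 = (19/7, 29/7, -3/7)

Step 1: u_0 = a_0 = (2, -1, 3).
Step 2: u_1 = a_1 − (1/7)·u_0 = (19/7, 29/7, -3/7).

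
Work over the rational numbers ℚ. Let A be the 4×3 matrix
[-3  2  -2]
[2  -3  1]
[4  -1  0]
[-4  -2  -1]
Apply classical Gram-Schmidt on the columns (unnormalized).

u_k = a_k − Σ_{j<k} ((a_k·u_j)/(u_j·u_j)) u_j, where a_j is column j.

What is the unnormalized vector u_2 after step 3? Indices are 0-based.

Step 1: u_0 = a_0 = (-3, 2, 4, -4).
Step 2: u_1 = a_1 − (-8/45)·u_0 = (22/15, -119/45, -13/45, -122/45).
Step 3: u_2 = a_2 − (4/15)·u_0 − (-129/746)·u_1 = (-353/373, 7/746, -833/746, -150/373).

u_2 = (-353/373, 7/746, -833/746, -150/373)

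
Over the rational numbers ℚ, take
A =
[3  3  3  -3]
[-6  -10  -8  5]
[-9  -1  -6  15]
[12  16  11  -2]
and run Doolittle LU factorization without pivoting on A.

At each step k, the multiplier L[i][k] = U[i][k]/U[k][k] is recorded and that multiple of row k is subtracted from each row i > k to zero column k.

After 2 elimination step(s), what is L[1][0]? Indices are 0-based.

L[1][0] = -2

Step 1: pivot at (0,0) is 3.
  row1 ← row1 − (-2)·row0  ⇒  L[1][0]=-2, U row1=(0, -4, -2, -1)
  row2 ← row2 − (-3)·row0  ⇒  L[2][0]=-3, U row2=(0, 8, 3, 6)
  row3 ← row3 − (4)·row0  ⇒  L[3][0]=4, U row3=(0, 4, -1, 10)
Step 2: pivot at (1,1) is -4.
  row2 ← row2 − (-2)·row1  ⇒  L[2][1]=-2, U row2=(0, 0, -1, 4)
  row3 ← row3 − (-1)·row1  ⇒  L[3][1]=-1, U row3=(0, 0, -3, 9)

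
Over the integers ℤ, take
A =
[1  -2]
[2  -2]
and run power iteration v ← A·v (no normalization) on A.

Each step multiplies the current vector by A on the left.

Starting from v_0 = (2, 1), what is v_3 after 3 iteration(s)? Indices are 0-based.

v_3 = (4, 0)

v_0 = (2, 1).
v_1 = A·v_0 = (0, 2).
v_2 = A·v_1 = (-4, -4).
v_3 = A·v_2 = (4, 0).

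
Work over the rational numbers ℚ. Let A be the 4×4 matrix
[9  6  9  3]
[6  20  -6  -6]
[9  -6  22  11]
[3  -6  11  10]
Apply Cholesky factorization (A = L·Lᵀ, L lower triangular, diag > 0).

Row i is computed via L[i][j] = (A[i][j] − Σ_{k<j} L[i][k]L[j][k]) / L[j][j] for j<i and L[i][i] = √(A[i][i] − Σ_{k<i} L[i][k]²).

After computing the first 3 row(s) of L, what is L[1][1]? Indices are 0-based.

L[1][1] = 4

Step 1: L[0][0] = √(9) = 3.
  L[1][0] = (6) / L[0][0] = 2.
Step 2: L[1][1] = √(16) = 4.
  L[2][0] = (9) / L[0][0] = 3.
  L[2][1] = (-12) / L[1][1] = -3.
Step 3: L[2][2] = √(4) = 2.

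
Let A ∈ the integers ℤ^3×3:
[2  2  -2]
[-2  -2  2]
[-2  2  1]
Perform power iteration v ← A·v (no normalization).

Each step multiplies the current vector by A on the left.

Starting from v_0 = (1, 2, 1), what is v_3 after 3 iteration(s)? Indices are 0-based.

v_3 = (26, -26, 11)

v_0 = (1, 2, 1).
v_1 = A·v_0 = (4, -4, 3).
v_2 = A·v_1 = (-6, 6, -13).
v_3 = A·v_2 = (26, -26, 11).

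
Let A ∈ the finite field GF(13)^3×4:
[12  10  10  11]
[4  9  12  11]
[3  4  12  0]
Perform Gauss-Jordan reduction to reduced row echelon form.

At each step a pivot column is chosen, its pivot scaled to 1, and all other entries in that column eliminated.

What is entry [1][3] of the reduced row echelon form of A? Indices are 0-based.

M[1][3] = 12

[1] R0 /= 12  ⇒  (1, 3, 3, 2)
     R1 -= 4·R0  ⇒  (0, 10, 0, 3)
     R2 -= 3·R0  ⇒  (0, 8, 3, 7)
[2] R1 /= 10  ⇒  (0, 1, 0, 12)
     R0 -= 3·R1  ⇒  (1, 0, 3, 5)
     R2 -= 8·R1  ⇒  (0, 0, 3, 2)
[3] R2 /= 3  ⇒  (0, 0, 1, 5)
     R0 -= 3·R2  ⇒  (1, 0, 0, 3)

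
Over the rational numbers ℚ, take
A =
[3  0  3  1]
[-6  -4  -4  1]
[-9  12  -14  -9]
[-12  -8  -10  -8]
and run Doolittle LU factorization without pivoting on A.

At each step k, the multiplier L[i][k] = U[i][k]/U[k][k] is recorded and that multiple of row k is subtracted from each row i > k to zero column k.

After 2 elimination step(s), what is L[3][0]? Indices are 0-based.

[col 0] pivot 3
  R1 -= -2*R0 → (0, -4, 2, 3)  (L[1][0] := -2)
  R2 -= -3*R0 → (0, 12, -5, -6)  (L[2][0] := -3)
  R3 -= -4*R0 → (0, -8, 2, -4)  (L[3][0] := -4)
[col 1] pivot -4
  R2 -= -3*R1 → (0, 0, 1, 3)  (L[2][1] := -3)
  R3 -= 2*R1 → (0, 0, -2, -10)  (L[3][1] := 2)

L[3][0] = -4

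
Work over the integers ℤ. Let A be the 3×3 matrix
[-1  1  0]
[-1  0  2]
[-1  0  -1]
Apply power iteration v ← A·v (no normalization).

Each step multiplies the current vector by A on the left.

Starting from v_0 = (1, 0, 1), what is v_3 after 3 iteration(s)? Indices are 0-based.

v_3 = (-5, 4, -5)

v_0 = (1, 0, 1).
v_1 = A·v_0 = (-1, 1, -2).
v_2 = A·v_1 = (2, -3, 3).
v_3 = A·v_2 = (-5, 4, -5).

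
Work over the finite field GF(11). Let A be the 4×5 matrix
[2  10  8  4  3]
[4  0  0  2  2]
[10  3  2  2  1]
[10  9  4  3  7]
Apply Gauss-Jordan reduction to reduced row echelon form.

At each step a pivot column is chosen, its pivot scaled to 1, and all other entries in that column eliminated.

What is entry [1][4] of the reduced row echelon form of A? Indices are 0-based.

step 1: normalize row 0 (÷2) = (1, 5, 4, 2, 7)
  row 1: subtract 4×row0 = (0, 2, 6, 5, 7)
  row 2: subtract 10×row0 = (0, 8, 6, 4, 8)
  row 3: subtract 10×row0 = (0, 3, 8, 5, 3)
step 2: normalize row 1 (÷2) = (0, 1, 3, 8, 9)
  row 0: subtract 5×row1 = (1, 0, 0, 6, 6)
  row 2: subtract 8×row1 = (0, 0, 4, 6, 2)
  row 3: subtract 3×row1 = (0, 0, 10, 3, 9)
step 3: normalize row 2 (÷4) = (0, 0, 1, 7, 6)
  row 1: subtract 3×row2 = (0, 1, 0, 9, 2)
  row 3: subtract 10×row2 = (0, 0, 0, 10, 4)
step 4: normalize row 3 (÷10) = (0, 0, 0, 1, 7)
  row 0: subtract 6×row3 = (1, 0, 0, 0, 8)
  row 1: subtract 9×row3 = (0, 1, 0, 0, 5)
  row 2: subtract 7×row3 = (0, 0, 1, 0, 1)

M[1][4] = 5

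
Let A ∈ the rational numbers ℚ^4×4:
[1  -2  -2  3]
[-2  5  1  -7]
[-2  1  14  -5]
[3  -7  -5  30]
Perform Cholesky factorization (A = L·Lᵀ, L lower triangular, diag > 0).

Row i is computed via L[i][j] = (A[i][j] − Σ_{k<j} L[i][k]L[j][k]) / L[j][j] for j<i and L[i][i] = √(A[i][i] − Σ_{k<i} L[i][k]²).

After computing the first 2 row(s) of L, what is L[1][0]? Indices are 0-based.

L[1][0] = -2

Step 1: L[0][0] = √(1) = 1.
  L[1][0] = (-2) / L[0][0] = -2.
Step 2: L[1][1] = √(1) = 1.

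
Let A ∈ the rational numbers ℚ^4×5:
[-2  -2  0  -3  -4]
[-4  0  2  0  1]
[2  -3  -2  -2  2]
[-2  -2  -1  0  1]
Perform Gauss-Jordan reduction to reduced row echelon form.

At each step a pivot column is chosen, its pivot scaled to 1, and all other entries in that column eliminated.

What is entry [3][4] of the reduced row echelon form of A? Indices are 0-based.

M[3][4] = 47/16

pivot(0,0)=-2: scale R0 → (1, 1, 0, 3/2, 2)
  clear (1,0): R1 −= (-4)R0 → (0, 4, 2, 6, 9)
  clear (2,0): R2 −= (2)R0 → (0, -5, -2, -5, -2)
  clear (3,0): R3 −= (-2)R0 → (0, 0, -1, 3, 5)
pivot(1,1)=4: scale R1 → (0, 1, 1/2, 3/2, 9/4)
  clear (0,1): R0 −= (1)R1 → (1, 0, -1/2, 0, -1/4)
  clear (2,1): R2 −= (-5)R1 → (0, 0, 1/2, 5/2, 37/4)
pivot(2,2)=1/2: scale R2 → (0, 0, 1, 5, 37/2)
  clear (0,2): R0 −= (-1/2)R2 → (1, 0, 0, 5/2, 9)
  clear (1,2): R1 −= (1/2)R2 → (0, 1, 0, -1, -7)
  clear (3,2): R3 −= (-1)R2 → (0, 0, 0, 8, 47/2)
pivot(3,3)=8: scale R3 → (0, 0, 0, 1, 47/16)
  clear (0,3): R0 −= (5/2)R3 → (1, 0, 0, 0, 53/32)
  clear (1,3): R1 −= (-1)R3 → (0, 1, 0, 0, -65/16)
  clear (2,3): R2 −= (5)R3 → (0, 0, 1, 0, 61/16)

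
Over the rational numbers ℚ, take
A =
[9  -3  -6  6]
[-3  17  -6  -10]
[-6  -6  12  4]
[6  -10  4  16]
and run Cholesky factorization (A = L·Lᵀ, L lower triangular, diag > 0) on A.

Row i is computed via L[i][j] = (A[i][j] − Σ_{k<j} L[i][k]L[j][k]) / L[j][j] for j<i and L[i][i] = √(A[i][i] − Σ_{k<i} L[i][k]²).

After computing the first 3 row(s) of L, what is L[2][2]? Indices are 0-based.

L[2][2] = 2

Step 1: L[0][0] = √(9) = 3.
  L[1][0] = (-3) / L[0][0] = -1.
Step 2: L[1][1] = √(16) = 4.
  L[2][0] = (-6) / L[0][0] = -2.
  L[2][1] = (-8) / L[1][1] = -2.
Step 3: L[2][2] = √(4) = 2.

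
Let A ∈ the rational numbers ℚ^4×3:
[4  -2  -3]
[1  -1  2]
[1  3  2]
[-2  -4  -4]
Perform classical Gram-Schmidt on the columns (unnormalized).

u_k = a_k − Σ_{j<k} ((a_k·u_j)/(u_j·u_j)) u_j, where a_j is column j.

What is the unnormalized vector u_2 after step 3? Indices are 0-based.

Step 1: u_0 = a_0 = (4, 1, 1, -2).
Step 2: u_1 = a_1 − (1/11)·u_0 = (-26/11, -12/11, 32/11, -42/11).
Step 3: u_2 = a_2 − (0)·u_0 − (143/164)·u_1 = (-77/82, 121/41, -22/41, -55/82).

u_2 = (-77/82, 121/41, -22/41, -55/82)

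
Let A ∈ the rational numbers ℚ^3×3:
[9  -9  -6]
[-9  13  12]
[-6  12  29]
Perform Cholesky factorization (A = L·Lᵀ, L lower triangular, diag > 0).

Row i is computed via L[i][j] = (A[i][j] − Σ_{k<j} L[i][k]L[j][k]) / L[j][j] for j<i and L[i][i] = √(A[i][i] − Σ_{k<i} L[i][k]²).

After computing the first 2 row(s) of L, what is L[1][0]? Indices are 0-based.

Step 1: L[0][0] = √(9) = 3.
  L[1][0] = (-9) / L[0][0] = -3.
Step 2: L[1][1] = √(4) = 2.

L[1][0] = -3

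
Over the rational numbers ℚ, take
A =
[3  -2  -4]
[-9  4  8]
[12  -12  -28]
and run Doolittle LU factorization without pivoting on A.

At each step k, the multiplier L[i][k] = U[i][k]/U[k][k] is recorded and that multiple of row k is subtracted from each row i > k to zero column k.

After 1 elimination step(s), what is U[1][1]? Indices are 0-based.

U[1][1] = -2

Step 1: pivot at (0,0) is 3.
  row1 ← row1 − (-3)·row0  ⇒  L[1][0]=-3, U row1=(0, -2, -4)
  row2 ← row2 − (4)·row0  ⇒  L[2][0]=4, U row2=(0, -4, -12)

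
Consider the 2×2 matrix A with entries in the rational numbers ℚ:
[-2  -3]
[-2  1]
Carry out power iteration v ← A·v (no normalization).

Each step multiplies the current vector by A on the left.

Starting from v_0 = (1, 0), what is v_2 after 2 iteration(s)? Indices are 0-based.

v_2 = (10, 2)

v_0 = (1, 0).
v_1 = A·v_0 = (-2, -2).
v_2 = A·v_1 = (10, 2).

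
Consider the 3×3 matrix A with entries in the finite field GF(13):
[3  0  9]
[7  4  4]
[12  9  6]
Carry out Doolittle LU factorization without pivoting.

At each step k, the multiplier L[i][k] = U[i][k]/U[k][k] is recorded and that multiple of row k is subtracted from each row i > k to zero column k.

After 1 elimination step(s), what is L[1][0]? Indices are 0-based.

L[1][0] = 11

Step 1: pivot at (0,0) is 3.
  row1 ← row1 − (11)·row0  ⇒  L[1][0]=11, U row1=(0, 4, 9)
  row2 ← row2 − (4)·row0  ⇒  L[2][0]=4, U row2=(0, 9, 9)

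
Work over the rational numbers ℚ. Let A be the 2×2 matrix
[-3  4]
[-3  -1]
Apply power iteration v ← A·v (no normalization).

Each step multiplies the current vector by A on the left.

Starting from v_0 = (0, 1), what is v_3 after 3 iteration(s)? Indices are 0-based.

v_0 = (0, 1).
v_1 = A·v_0 = (4, -1).
v_2 = A·v_1 = (-16, -11).
v_3 = A·v_2 = (4, 59).

v_3 = (4, 59)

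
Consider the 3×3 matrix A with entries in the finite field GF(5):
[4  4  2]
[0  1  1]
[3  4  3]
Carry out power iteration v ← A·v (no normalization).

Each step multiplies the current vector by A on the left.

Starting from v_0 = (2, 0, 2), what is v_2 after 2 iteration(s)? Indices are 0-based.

v_0 = (2, 0, 2).
v_1 = A·v_0 = (2, 2, 2).
v_2 = A·v_1 = (0, 4, 0).

v_2 = (0, 4, 0)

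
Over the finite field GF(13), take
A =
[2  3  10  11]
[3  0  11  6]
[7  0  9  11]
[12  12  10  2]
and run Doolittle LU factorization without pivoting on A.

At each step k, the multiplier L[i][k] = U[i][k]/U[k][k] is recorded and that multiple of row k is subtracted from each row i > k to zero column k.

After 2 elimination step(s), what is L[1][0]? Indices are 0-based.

L[1][0] = 8

Step 1: pivot at (0,0) is 2.
  row1 ← row1 − (8)·row0  ⇒  L[1][0]=8, U row1=(0, 2, 9, 9)
  row2 ← row2 − (10)·row0  ⇒  L[2][0]=10, U row2=(0, 9, 0, 5)
  row3 ← row3 − (6)·row0  ⇒  L[3][0]=6, U row3=(0, 7, 2, 1)
Step 2: pivot at (1,1) is 2.
  row2 ← row2 − (11)·row1  ⇒  L[2][1]=11, U row2=(0, 0, 5, 10)
  row3 ← row3 − (10)·row1  ⇒  L[3][1]=10, U row3=(0, 0, 3, 2)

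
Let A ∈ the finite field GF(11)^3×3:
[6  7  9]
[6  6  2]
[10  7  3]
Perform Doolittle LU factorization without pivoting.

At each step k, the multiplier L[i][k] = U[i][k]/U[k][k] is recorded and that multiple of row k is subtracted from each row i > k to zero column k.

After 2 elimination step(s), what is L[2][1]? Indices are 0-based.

k=0: U[0][0]=6
  eliminate (1,0): mult=1, new row 1: (0, 10, 4); set L[1][0]=1
  eliminate (2,0): mult=9, new row 2: (0, 10, 10); set L[2][0]=9
k=1: U[1][1]=10
  eliminate (2,1): mult=1, new row 2: (0, 0, 6); set L[2][1]=1

L[2][1] = 1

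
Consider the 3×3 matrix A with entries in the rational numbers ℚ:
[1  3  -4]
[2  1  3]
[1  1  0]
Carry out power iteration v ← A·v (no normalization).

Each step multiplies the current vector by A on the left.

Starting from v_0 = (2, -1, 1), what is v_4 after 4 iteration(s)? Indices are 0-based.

v_4 = (30, 48, 22)

v_0 = (2, -1, 1).
v_1 = A·v_0 = (-5, 6, 1).
v_2 = A·v_1 = (9, -1, 1).
v_3 = A·v_2 = (2, 20, 8).
v_4 = A·v_3 = (30, 48, 22).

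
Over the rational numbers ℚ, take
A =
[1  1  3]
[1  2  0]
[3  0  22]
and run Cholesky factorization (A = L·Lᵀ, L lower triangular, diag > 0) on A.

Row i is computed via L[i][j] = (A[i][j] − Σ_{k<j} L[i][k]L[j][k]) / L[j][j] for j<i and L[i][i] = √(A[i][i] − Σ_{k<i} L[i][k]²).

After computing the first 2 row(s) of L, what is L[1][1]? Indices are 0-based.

Step 1: L[0][0] = √(1) = 1.
  L[1][0] = (1) / L[0][0] = 1.
Step 2: L[1][1] = √(1) = 1.

L[1][1] = 1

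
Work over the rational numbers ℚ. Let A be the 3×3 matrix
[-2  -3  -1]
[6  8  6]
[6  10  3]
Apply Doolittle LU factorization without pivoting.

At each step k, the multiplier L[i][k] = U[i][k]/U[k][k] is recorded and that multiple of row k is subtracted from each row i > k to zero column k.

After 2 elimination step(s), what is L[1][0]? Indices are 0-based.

L[1][0] = -3

[col 0] pivot -2
  R1 -= -3*R0 → (0, -1, 3)  (L[1][0] := -3)
  R2 -= -3*R0 → (0, 1, 0)  (L[2][0] := -3)
[col 1] pivot -1
  R2 -= -1*R1 → (0, 0, 3)  (L[2][1] := -1)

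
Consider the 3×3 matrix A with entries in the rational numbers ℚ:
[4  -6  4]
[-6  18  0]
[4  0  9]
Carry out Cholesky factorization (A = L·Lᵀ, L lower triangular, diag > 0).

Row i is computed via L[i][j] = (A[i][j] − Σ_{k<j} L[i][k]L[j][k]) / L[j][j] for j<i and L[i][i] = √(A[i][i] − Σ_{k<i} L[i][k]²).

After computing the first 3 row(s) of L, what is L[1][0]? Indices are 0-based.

L[1][0] = -3

Step 1: L[0][0] = √(4) = 2.
  L[1][0] = (-6) / L[0][0] = -3.
Step 2: L[1][1] = √(9) = 3.
  L[2][0] = (4) / L[0][0] = 2.
  L[2][1] = (6) / L[1][1] = 2.
Step 3: L[2][2] = √(1) = 1.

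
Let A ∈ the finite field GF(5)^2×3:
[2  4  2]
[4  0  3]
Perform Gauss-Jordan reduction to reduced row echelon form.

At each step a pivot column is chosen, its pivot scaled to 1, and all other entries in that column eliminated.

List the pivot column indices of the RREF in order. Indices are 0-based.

pivot columns: 0, 1

[1] R0 /= 2  ⇒  (1, 2, 1)
     R1 -= 4·R0  ⇒  (0, 2, 4)
[2] R1 /= 2  ⇒  (0, 1, 2)
     R0 -= 2·R1  ⇒  (1, 0, 2)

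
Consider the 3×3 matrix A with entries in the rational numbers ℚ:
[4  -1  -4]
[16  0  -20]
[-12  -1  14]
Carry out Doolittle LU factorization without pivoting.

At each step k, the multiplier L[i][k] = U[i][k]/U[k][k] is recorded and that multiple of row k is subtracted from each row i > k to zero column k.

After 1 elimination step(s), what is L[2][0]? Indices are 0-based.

Step 1: pivot at (0,0) is 4.
  row1 ← row1 − (4)·row0  ⇒  L[1][0]=4, U row1=(0, 4, -4)
  row2 ← row2 − (-3)·row0  ⇒  L[2][0]=-3, U row2=(0, -4, 2)

L[2][0] = -3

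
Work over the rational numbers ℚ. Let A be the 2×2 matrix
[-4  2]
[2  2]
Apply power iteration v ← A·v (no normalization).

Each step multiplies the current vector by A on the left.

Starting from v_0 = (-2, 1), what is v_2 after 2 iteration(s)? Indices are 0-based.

v_0 = (-2, 1).
v_1 = A·v_0 = (10, -2).
v_2 = A·v_1 = (-44, 16).

v_2 = (-44, 16)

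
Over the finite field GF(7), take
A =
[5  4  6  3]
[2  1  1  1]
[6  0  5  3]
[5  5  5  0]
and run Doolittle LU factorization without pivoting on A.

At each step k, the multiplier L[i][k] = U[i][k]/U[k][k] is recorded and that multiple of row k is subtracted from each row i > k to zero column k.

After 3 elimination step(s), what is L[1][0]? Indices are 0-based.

L[1][0] = 6

Step 1: pivot at (0,0) is 5.
  row1 ← row1 − (6)·row0  ⇒  L[1][0]=6, U row1=(0, 5, 0, 4)
  row2 ← row2 − (4)·row0  ⇒  L[2][0]=4, U row2=(0, 5, 2, 5)
  row3 ← row3 − (1)·row0  ⇒  L[3][0]=1, U row3=(0, 1, 6, 4)
Step 2: pivot at (1,1) is 5.
  row2 ← row2 − (1)·row1  ⇒  L[2][1]=1, U row2=(0, 0, 2, 1)
  row3 ← row3 − (3)·row1  ⇒  L[3][1]=3, U row3=(0, 0, 6, 6)
Step 3: pivot at (2,2) is 2.
  row3 ← row3 − (3)·row2  ⇒  L[3][2]=3, U row3=(0, 0, 0, 3)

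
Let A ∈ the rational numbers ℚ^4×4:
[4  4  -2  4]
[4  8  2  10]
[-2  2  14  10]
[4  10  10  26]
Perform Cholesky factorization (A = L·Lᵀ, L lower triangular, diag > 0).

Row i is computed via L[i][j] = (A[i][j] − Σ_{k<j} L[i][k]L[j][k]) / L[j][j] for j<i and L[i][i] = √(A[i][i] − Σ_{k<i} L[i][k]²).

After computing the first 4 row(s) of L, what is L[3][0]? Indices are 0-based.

Step 1: L[0][0] = √(4) = 2.
  L[1][0] = (4) / L[0][0] = 2.
Step 2: L[1][1] = √(4) = 2.
  L[2][0] = (-2) / L[0][0] = -1.
  L[2][1] = (4) / L[1][1] = 2.
Step 3: L[2][2] = √(9) = 3.
  L[3][0] = (4) / L[0][0] = 2.
  L[3][1] = (6) / L[1][1] = 3.
  L[3][2] = (6) / L[2][2] = 2.
Step 4: L[3][3] = √(9) = 3.

L[3][0] = 2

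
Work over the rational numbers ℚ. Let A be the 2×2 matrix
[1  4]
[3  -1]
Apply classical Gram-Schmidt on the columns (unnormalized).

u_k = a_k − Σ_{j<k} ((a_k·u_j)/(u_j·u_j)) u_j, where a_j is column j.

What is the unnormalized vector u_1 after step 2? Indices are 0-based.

u_1 = (39/10, -13/10)

Step 1: u_0 = a_0 = (1, 3).
Step 2: u_1 = a_1 − (1/10)·u_0 = (39/10, -13/10).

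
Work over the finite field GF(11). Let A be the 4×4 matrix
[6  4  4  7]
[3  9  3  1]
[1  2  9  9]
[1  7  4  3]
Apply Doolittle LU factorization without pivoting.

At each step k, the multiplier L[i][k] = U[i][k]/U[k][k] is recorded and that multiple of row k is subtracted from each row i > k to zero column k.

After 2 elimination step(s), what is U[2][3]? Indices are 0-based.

[col 0] pivot 6
  R1 -= 6*R0 → (0, 7, 1, 3)  (L[1][0] := 6)
  R2 -= 2*R0 → (0, 5, 1, 6)  (L[2][0] := 2)
  R3 -= 2*R0 → (0, 10, 7, 0)  (L[3][0] := 2)
[col 1] pivot 7
  R2 -= 7*R1 → (0, 0, 5, 7)  (L[2][1] := 7)
  R3 -= 3*R1 → (0, 0, 4, 2)  (L[3][1] := 3)

U[2][3] = 7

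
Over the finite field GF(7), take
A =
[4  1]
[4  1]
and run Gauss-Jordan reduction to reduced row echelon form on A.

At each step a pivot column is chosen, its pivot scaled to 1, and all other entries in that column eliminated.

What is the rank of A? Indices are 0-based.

rank = 1

pivot(0,0)=4: scale R0 → (1, 2)
  clear (1,0): R1 −= (4)R0 → (0, 0)
col 1: no nonzero at/below row 1; advance.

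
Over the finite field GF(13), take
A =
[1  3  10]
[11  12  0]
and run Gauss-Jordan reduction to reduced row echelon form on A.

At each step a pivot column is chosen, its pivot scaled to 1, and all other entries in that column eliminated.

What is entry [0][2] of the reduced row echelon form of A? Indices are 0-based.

[1] R0 /= 1  ⇒  (1, 3, 10)
     R1 -= 11·R0  ⇒  (0, 5, 7)
[2] R1 /= 5  ⇒  (0, 1, 4)
     R0 -= 3·R1  ⇒  (1, 0, 11)

M[0][2] = 11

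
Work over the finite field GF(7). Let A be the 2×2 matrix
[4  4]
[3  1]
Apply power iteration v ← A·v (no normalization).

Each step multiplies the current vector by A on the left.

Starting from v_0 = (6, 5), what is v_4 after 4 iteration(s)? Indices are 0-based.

v_4 = (6, 1)

v_0 = (6, 5).
v_1 = A·v_0 = (2, 2).
v_2 = A·v_1 = (2, 1).
v_3 = A·v_2 = (5, 0).
v_4 = A·v_3 = (6, 1).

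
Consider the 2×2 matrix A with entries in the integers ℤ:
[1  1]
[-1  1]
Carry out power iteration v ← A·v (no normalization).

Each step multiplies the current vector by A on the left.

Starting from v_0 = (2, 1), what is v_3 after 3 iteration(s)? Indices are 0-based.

v_0 = (2, 1).
v_1 = A·v_0 = (3, -1).
v_2 = A·v_1 = (2, -4).
v_3 = A·v_2 = (-2, -6).

v_3 = (-2, -6)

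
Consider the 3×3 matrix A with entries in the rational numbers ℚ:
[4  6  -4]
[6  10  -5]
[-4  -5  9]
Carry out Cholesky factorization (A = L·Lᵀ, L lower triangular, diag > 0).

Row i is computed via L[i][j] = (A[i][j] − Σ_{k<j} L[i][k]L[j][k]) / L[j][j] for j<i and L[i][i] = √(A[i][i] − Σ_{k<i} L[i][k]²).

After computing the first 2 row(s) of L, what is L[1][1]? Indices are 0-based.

Step 1: L[0][0] = √(4) = 2.
  L[1][0] = (6) / L[0][0] = 3.
Step 2: L[1][1] = √(1) = 1.

L[1][1] = 1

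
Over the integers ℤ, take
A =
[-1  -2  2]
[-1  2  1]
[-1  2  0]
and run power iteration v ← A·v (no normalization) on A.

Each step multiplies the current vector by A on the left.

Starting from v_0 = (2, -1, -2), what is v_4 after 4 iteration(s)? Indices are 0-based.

v_4 = (16, -112, -80)

v_0 = (2, -1, -2).
v_1 = A·v_0 = (-4, -6, -4).
v_2 = A·v_1 = (8, -12, -8).
v_3 = A·v_2 = (0, -40, -32).
v_4 = A·v_3 = (16, -112, -80).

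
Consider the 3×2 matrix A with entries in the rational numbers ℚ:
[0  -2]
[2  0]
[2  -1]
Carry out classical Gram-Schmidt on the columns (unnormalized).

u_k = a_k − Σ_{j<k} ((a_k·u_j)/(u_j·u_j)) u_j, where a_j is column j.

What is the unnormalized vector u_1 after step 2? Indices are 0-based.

u_1 = (-2, 1/2, -1/2)

Step 1: u_0 = a_0 = (0, 2, 2).
Step 2: u_1 = a_1 − (-1/4)·u_0 = (-2, 1/2, -1/2).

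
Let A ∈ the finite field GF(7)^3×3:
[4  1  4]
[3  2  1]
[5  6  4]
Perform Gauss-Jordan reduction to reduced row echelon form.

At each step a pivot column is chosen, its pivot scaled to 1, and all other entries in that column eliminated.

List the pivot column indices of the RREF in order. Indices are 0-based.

pivot columns: 0, 1, 2

pivot(0,0)=4: scale R0 → (1, 2, 1)
  clear (1,0): R1 −= (3)R0 → (0, 3, 5)
  clear (2,0): R2 −= (5)R0 → (0, 3, 6)
pivot(1,1)=3: scale R1 → (0, 1, 4)
  clear (0,1): R0 −= (2)R1 → (1, 0, 0)
  clear (2,1): R2 −= (3)R1 → (0, 0, 1)
pivot(2,2)=1: scale R2 → (0, 0, 1)
  clear (1,2): R1 −= (4)R2 → (0, 1, 0)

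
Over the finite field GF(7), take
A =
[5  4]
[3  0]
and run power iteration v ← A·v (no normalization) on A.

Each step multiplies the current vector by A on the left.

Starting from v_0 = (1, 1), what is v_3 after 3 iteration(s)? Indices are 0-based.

v_0 = (1, 1).
v_1 = A·v_0 = (2, 3).
v_2 = A·v_1 = (1, 6).
v_3 = A·v_2 = (1, 3).

v_3 = (1, 3)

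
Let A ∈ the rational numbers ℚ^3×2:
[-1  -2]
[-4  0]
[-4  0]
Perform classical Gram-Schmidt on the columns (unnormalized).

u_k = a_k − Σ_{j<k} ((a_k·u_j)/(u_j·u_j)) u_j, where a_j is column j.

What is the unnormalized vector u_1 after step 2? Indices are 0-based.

u_1 = (-64/33, 8/33, 8/33)

Step 1: u_0 = a_0 = (-1, -4, -4).
Step 2: u_1 = a_1 − (2/33)·u_0 = (-64/33, 8/33, 8/33).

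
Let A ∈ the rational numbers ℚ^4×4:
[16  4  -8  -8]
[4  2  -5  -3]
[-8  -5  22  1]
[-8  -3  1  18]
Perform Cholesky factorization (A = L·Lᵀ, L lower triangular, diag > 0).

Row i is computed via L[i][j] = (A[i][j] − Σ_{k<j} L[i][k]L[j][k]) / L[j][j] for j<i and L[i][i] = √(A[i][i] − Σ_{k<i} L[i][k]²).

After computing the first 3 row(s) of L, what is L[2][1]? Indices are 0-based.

Step 1: L[0][0] = √(16) = 4.
  L[1][0] = (4) / L[0][0] = 1.
Step 2: L[1][1] = √(1) = 1.
  L[2][0] = (-8) / L[0][0] = -2.
  L[2][1] = (-3) / L[1][1] = -3.
Step 3: L[2][2] = √(9) = 3.

L[2][1] = -3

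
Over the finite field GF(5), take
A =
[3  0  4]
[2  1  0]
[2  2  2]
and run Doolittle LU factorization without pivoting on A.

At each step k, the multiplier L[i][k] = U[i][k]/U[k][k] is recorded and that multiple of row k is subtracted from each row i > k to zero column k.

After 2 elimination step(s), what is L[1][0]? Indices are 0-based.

Step 1: pivot at (0,0) is 3.
  row1 ← row1 − (4)·row0  ⇒  L[1][0]=4, U row1=(0, 1, 4)
  row2 ← row2 − (4)·row0  ⇒  L[2][0]=4, U row2=(0, 2, 1)
Step 2: pivot at (1,1) is 1.
  row2 ← row2 − (2)·row1  ⇒  L[2][1]=2, U row2=(0, 0, 3)

L[1][0] = 4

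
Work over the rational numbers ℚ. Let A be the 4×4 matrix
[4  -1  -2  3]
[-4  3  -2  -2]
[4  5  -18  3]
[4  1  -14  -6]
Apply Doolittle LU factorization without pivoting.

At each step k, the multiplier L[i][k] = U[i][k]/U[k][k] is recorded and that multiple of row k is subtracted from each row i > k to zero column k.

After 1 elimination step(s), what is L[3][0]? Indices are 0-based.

L[3][0] = 1

Step 1: pivot at (0,0) is 4.
  row1 ← row1 − (-1)·row0  ⇒  L[1][0]=-1, U row1=(0, 2, -4, 1)
  row2 ← row2 − (1)·row0  ⇒  L[2][0]=1, U row2=(0, 6, -16, 0)
  row3 ← row3 − (1)·row0  ⇒  L[3][0]=1, U row3=(0, 2, -12, -9)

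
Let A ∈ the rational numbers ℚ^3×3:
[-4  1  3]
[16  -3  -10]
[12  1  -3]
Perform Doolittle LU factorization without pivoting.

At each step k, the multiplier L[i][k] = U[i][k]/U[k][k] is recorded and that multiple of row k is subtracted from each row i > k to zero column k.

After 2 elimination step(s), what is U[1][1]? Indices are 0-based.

U[1][1] = 1

k=0: U[0][0]=-4
  eliminate (1,0): mult=-4, new row 1: (0, 1, 2); set L[1][0]=-4
  eliminate (2,0): mult=-3, new row 2: (0, 4, 6); set L[2][0]=-3
k=1: U[1][1]=1
  eliminate (2,1): mult=4, new row 2: (0, 0, -2); set L[2][1]=4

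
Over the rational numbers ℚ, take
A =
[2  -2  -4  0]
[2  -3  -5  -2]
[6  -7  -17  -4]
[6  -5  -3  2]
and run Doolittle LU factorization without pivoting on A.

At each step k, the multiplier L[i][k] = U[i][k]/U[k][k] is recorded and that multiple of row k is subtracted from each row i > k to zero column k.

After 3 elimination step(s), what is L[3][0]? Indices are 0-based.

k=0: U[0][0]=2
  eliminate (1,0): mult=1, new row 1: (0, -1, -1, -2); set L[1][0]=1
  eliminate (2,0): mult=3, new row 2: (0, -1, -5, -4); set L[2][0]=3
  eliminate (3,0): mult=3, new row 3: (0, 1, 9, 2); set L[3][0]=3
k=1: U[1][1]=-1
  eliminate (2,1): mult=1, new row 2: (0, 0, -4, -2); set L[2][1]=1
  eliminate (3,1): mult=-1, new row 3: (0, 0, 8, 0); set L[3][1]=-1
k=2: U[2][2]=-4
  eliminate (3,2): mult=-2, new row 3: (0, 0, 0, -4); set L[3][2]=-2

L[3][0] = 3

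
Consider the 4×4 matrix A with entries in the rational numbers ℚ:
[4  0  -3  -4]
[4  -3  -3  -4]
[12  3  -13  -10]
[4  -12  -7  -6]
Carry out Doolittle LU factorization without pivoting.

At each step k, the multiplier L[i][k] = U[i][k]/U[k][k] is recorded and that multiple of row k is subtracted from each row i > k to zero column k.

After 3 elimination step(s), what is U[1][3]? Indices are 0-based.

U[1][3] = 0

Step 1: pivot at (0,0) is 4.
  row1 ← row1 − (1)·row0  ⇒  L[1][0]=1, U row1=(0, -3, 0, 0)
  row2 ← row2 − (3)·row0  ⇒  L[2][0]=3, U row2=(0, 3, -4, 2)
  row3 ← row3 − (1)·row0  ⇒  L[3][0]=1, U row3=(0, -12, -4, -2)
Step 2: pivot at (1,1) is -3.
  row2 ← row2 − (-1)·row1  ⇒  L[2][1]=-1, U row2=(0, 0, -4, 2)
  row3 ← row3 − (4)·row1  ⇒  L[3][1]=4, U row3=(0, 0, -4, -2)
Step 3: pivot at (2,2) is -4.
  row3 ← row3 − (1)·row2  ⇒  L[3][2]=1, U row3=(0, 0, 0, -4)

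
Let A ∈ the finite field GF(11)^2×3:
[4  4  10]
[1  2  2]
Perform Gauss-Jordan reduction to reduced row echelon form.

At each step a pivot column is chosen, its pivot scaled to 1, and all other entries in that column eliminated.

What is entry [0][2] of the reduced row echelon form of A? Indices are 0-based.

step 1: normalize row 0 (÷4) = (1, 1, 8)
  row 1: subtract 1×row0 = (0, 1, 5)
step 2: normalize row 1 (÷1) = (0, 1, 5)
  row 0: subtract 1×row1 = (1, 0, 3)

M[0][2] = 3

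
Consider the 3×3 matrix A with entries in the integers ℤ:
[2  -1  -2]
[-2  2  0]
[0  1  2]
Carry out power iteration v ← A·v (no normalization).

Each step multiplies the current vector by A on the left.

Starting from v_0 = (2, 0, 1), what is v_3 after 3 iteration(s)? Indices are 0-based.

v_3 = (20, -32, -12)

v_0 = (2, 0, 1).
v_1 = A·v_0 = (2, -4, 2).
v_2 = A·v_1 = (4, -12, 0).
v_3 = A·v_2 = (20, -32, -12).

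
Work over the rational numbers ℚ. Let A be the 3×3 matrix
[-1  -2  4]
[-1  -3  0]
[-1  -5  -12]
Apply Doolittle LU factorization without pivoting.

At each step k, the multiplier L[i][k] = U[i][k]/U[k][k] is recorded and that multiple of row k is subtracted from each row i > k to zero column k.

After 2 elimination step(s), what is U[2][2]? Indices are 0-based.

U[2][2] = -4

[col 0] pivot -1
  R1 -= 1*R0 → (0, -1, -4)  (L[1][0] := 1)
  R2 -= 1*R0 → (0, -3, -16)  (L[2][0] := 1)
[col 1] pivot -1
  R2 -= 3*R1 → (0, 0, -4)  (L[2][1] := 3)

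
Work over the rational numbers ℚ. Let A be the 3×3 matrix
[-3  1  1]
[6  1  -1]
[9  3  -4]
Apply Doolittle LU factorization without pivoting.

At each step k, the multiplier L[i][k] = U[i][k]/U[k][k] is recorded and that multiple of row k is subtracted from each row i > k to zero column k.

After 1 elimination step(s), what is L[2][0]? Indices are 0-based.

[col 0] pivot -3
  R1 -= -2*R0 → (0, 3, 1)  (L[1][0] := -2)
  R2 -= -3*R0 → (0, 6, -1)  (L[2][0] := -3)

L[2][0] = -3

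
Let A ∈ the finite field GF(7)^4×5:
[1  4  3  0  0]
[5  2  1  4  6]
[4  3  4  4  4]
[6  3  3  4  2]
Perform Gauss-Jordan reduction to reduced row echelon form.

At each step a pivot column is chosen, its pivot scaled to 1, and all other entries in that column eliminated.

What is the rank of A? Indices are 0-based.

rank = 4

pivot(0,0)=1: scale R0 → (1, 4, 3, 0, 0)
  clear (1,0): R1 −= (5)R0 → (0, 3, 0, 4, 6)
  clear (2,0): R2 −= (4)R0 → (0, 1, 6, 4, 4)
  clear (3,0): R3 −= (6)R0 → (0, 0, 6, 4, 2)
pivot(1,1)=3: scale R1 → (0, 1, 0, 6, 2)
  clear (0,1): R0 −= (4)R1 → (1, 0, 3, 4, 6)
  clear (2,1): R2 −= (1)R1 → (0, 0, 6, 5, 2)
pivot(2,2)=6: scale R2 → (0, 0, 1, 2, 5)
  clear (0,2): R0 −= (3)R2 → (1, 0, 0, 5, 5)
  clear (3,2): R3 −= (6)R2 → (0, 0, 0, 6, 0)
pivot(3,3)=6: scale R3 → (0, 0, 0, 1, 0)
  clear (0,3): R0 −= (5)R3 → (1, 0, 0, 0, 5)
  clear (1,3): R1 −= (6)R3 → (0, 1, 0, 0, 2)
  clear (2,3): R2 −= (2)R3 → (0, 0, 1, 0, 5)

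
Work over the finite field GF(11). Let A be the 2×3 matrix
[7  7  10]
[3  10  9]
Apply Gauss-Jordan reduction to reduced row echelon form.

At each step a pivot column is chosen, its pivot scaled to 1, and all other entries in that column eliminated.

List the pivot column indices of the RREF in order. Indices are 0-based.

pivot columns: 0, 1

pivot(0,0)=7: scale R0 → (1, 1, 3)
  clear (1,0): R1 −= (3)R0 → (0, 7, 0)
pivot(1,1)=7: scale R1 → (0, 1, 0)
  clear (0,1): R0 −= (1)R1 → (1, 0, 3)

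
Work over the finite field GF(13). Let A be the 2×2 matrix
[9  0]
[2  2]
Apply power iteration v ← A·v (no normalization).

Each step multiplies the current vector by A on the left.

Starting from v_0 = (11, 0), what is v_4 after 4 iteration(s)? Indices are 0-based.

v_0 = (11, 0).
v_1 = A·v_0 = (8, 9).
v_2 = A·v_1 = (7, 8).
v_3 = A·v_2 = (11, 4).
v_4 = A·v_3 = (8, 4).

v_4 = (8, 4)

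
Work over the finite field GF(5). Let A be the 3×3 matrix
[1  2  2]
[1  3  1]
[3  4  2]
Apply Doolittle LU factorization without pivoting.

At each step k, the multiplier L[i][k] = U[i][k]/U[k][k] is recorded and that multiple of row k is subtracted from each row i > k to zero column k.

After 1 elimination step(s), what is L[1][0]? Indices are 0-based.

[col 0] pivot 1
  R1 -= 1*R0 → (0, 1, 4)  (L[1][0] := 1)
  R2 -= 3*R0 → (0, 3, 1)  (L[2][0] := 3)

L[1][0] = 1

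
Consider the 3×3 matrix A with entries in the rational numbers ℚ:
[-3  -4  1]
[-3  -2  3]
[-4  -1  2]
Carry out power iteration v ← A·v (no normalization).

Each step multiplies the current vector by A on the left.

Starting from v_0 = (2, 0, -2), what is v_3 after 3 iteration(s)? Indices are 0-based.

v_3 = (-208, -144, -212)

v_0 = (2, 0, -2).
v_1 = A·v_0 = (-8, -12, -12).
v_2 = A·v_1 = (60, 12, 20).
v_3 = A·v_2 = (-208, -144, -212).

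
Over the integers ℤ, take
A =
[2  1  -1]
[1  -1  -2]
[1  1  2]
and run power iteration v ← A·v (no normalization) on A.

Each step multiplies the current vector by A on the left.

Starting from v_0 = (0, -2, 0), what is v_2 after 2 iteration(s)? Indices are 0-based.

v_0 = (0, -2, 0).
v_1 = A·v_0 = (-2, 2, -2).
v_2 = A·v_1 = (0, 0, -4).

v_2 = (0, 0, -4)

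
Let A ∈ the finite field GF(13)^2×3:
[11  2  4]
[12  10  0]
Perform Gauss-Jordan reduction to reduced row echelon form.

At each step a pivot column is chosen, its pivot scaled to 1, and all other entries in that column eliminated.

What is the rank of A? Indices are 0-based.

rank = 2

step 1: normalize row 0 (÷11) = (1, 12, 11)
  row 1: subtract 12×row0 = (0, 9, 11)
step 2: normalize row 1 (÷9) = (0, 1, 7)
  row 0: subtract 12×row1 = (1, 0, 5)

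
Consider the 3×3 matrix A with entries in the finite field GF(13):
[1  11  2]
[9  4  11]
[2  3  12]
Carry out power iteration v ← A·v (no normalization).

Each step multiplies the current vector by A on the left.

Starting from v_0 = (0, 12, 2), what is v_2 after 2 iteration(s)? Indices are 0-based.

v_0 = (0, 12, 2).
v_1 = A·v_0 = (6, 5, 8).
v_2 = A·v_1 = (12, 6, 6).

v_2 = (12, 6, 6)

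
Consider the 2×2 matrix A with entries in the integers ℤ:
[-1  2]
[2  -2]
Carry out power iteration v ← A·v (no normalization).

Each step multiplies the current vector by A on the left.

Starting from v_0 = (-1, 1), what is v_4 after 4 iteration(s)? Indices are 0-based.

v_0 = (-1, 1).
v_1 = A·v_0 = (3, -4).
v_2 = A·v_1 = (-11, 14).
v_3 = A·v_2 = (39, -50).
v_4 = A·v_3 = (-139, 178).

v_4 = (-139, 178)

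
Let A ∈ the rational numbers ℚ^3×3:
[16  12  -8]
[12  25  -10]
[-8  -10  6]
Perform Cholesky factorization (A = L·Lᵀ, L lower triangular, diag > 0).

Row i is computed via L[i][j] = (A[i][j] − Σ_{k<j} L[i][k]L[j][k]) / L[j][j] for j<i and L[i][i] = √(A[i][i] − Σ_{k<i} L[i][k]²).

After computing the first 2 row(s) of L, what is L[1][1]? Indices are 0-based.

L[1][1] = 4

Step 1: L[0][0] = √(16) = 4.
  L[1][0] = (12) / L[0][0] = 3.
Step 2: L[1][1] = √(16) = 4.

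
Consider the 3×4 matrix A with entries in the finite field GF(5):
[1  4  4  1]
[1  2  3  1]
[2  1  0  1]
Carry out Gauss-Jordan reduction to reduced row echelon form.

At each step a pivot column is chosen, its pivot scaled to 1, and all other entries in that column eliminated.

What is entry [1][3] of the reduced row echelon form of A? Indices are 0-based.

[1] R0 /= 1  ⇒  (1, 4, 4, 1)
     R1 -= 1·R0  ⇒  (0, 3, 4, 0)
     R2 -= 2·R0  ⇒  (0, 3, 2, 4)
[2] R1 /= 3  ⇒  (0, 1, 3, 0)
     R0 -= 4·R1  ⇒  (1, 0, 2, 1)
     R2 -= 3·R1  ⇒  (0, 0, 3, 4)
[3] R2 /= 3  ⇒  (0, 0, 1, 3)
     R0 -= 2·R2  ⇒  (1, 0, 0, 0)
     R1 -= 3·R2  ⇒  (0, 1, 0, 1)

M[1][3] = 1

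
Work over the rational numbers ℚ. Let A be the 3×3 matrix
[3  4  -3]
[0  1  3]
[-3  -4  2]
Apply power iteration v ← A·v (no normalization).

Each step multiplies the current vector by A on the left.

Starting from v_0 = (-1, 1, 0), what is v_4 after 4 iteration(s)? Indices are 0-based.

v_0 = (-1, 1, 0).
v_1 = A·v_0 = (1, 1, -1).
v_2 = A·v_1 = (10, -2, -9).
v_3 = A·v_2 = (49, -29, -40).
v_4 = A·v_3 = (151, -149, -111).

v_4 = (151, -149, -111)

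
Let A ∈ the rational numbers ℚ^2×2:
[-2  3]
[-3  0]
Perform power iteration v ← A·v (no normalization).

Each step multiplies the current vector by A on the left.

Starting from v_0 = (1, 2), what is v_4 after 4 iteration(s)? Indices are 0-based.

v_0 = (1, 2).
v_1 = A·v_0 = (4, -3).
v_2 = A·v_1 = (-17, -12).
v_3 = A·v_2 = (-2, 51).
v_4 = A·v_3 = (157, 6).

v_4 = (157, 6)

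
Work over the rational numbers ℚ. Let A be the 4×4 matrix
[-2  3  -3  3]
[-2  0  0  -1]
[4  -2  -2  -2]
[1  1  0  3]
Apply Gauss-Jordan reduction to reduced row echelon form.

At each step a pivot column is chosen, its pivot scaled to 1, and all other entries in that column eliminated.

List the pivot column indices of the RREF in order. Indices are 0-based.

pivot(0,0)=-2: scale R0 → (1, -3/2, 3/2, -3/2)
  clear (1,0): R1 −= (-2)R0 → (0, -3, 3, -4)
  clear (2,0): R2 −= (4)R0 → (0, 4, -8, 4)
  clear (3,0): R3 −= (1)R0 → (0, 5/2, -3/2, 9/2)
pivot(1,1)=-3: scale R1 → (0, 1, -1, 4/3)
  clear (0,1): R0 −= (-3/2)R1 → (1, 0, 0, 1/2)
  clear (2,1): R2 −= (4)R1 → (0, 0, -4, -4/3)
  clear (3,1): R3 −= (5/2)R1 → (0, 0, 1, 7/6)
pivot(2,2)=-4: scale R2 → (0, 0, 1, 1/3)
  clear (1,2): R1 −= (-1)R2 → (0, 1, 0, 5/3)
  clear (3,2): R3 −= (1)R2 → (0, 0, 0, 5/6)
pivot(3,3)=5/6: scale R3 → (0, 0, 0, 1)
  clear (0,3): R0 −= (1/2)R3 → (1, 0, 0, 0)
  clear (1,3): R1 −= (5/3)R3 → (0, 1, 0, 0)
  clear (2,3): R2 −= (1/3)R3 → (0, 0, 1, 0)

pivot columns: 0, 1, 2, 3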